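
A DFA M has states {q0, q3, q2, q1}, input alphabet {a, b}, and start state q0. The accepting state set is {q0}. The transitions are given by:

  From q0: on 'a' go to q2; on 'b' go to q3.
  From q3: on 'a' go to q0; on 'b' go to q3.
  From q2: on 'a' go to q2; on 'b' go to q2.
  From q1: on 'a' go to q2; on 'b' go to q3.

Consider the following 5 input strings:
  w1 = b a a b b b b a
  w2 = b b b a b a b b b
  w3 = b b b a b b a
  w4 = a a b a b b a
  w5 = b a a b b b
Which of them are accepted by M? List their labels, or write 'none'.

w3

w1: q0 → q3 → q0 → q2 → q2 → q2 → q2 → q2 → q2  → end q2, rejected
w2: q0 → q3 → q3 → q3 → q0 → q3 → q0 → q3 → q3 → q3  → end q3, rejected
w3: q0 → q3 → q3 → q3 → q0 → q3 → q3 → q0  → end q0, accepted
w4: q0 → q2 → q2 → q2 → q2 → q2 → q2 → q2  → end q2, rejected
w5: q0 → q3 → q0 → q2 → q2 → q2 → q2  → end q2, rejected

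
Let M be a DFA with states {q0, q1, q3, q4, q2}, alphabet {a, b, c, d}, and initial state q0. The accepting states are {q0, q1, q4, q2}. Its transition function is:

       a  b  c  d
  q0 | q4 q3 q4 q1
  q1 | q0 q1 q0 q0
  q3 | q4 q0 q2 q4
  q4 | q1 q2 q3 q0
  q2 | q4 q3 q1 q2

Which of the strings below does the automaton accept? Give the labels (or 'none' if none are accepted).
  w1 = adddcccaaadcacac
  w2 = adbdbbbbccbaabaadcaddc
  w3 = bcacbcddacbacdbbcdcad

w1:
  start at q0
  read 'a': q0 → q4
  read 'd': q4 → q0
  read 'd': q0 → q1
  read 'd': q1 → q0
  read 'c': q0 → q4
  read 'c': q4 → q3
  read 'c': q3 → q2
  read 'a': q2 → q4
  read 'a': q4 → q1
  read 'a': q1 → q0
  read 'd': q0 → q1
  read 'c': q1 → q0
  read 'a': q0 → q4
  read 'c': q4 → q3
  read 'a': q3 → q4
  read 'c': q4 → q3
  end q3, rejected
w2:
  start at q0
  read 'a': q0 → q4
  read 'd': q4 → q0
  read 'b': q0 → q3
  read 'd': q3 → q4
  read 'b': q4 → q2
  read 'b': q2 → q3
  read 'b': q3 → q0
  read 'b': q0 → q3
  read 'c': q3 → q2
  read 'c': q2 → q1
  read 'b': q1 → q1
  read 'a': q1 → q0
  read 'a': q0 → q4
  read 'b': q4 → q2
  read 'a': q2 → q4
  read 'a': q4 → q1
  read 'd': q1 → q0
  read 'c': q0 → q4
  read 'a': q4 → q1
  read 'd': q1 → q0
  read 'd': q0 → q1
  read 'c': q1 → q0
  end q0, accepted
w3:
  start at q0
  read 'b': q0 → q3
  read 'c': q3 → q2
  read 'a': q2 → q4
  read 'c': q4 → q3
  read 'b': q3 → q0
  read 'c': q0 → q4
  read 'd': q4 → q0
  read 'd': q0 → q1
  read 'a': q1 → q0
  read 'c': q0 → q4
  read 'b': q4 → q2
  read 'a': q2 → q4
  read 'c': q4 → q3
  read 'd': q3 → q4
  read 'b': q4 → q2
  read 'b': q2 → q3
  read 'c': q3 → q2
  read 'd': q2 → q2
  read 'c': q2 → q1
  read 'a': q1 → q0
  read 'd': q0 → q1
  end q1, accepted

w2, w3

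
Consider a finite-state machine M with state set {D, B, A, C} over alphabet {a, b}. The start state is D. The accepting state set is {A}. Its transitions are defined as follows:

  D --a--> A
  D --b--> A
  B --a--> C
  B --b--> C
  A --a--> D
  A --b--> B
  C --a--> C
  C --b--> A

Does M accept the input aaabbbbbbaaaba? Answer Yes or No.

Trace: D -a-> A -a-> D -a-> A -b-> B -b-> C -b-> A -b-> B -b-> C -b-> A -a-> D -a-> A -a-> D -b-> A -a-> D
End state D is not accepting.

No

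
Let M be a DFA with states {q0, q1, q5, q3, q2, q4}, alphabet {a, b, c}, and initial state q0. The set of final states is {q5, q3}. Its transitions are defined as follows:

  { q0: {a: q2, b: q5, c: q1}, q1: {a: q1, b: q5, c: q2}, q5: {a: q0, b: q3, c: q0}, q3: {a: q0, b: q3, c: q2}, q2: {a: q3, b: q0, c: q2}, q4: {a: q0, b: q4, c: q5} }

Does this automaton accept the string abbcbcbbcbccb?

Trace: q0 -a-> q2 -b-> q0 -b-> q5 -c-> q0 -b-> q5 -c-> q0 -b-> q5 -b-> q3 -c-> q2 -b-> q0 -c-> q1 -c-> q2 -b-> q0
End state q0 is not accepting.

No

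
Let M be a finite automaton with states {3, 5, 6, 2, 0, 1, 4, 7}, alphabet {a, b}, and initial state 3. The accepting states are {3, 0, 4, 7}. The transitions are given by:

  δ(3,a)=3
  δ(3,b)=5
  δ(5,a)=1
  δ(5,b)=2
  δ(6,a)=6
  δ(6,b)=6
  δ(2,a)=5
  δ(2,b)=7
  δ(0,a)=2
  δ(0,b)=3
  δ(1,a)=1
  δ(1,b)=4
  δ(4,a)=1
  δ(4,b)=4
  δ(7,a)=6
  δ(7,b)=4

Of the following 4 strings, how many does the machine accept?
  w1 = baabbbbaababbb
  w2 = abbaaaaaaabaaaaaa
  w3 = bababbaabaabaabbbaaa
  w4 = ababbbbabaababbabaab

w1: 3 → 5 → 1 → 1 → 4 → 4 → 4 → 4 → 1 → 1 → 4 → 1 → 4 → 4 → 4  → end 4, accepted
w2: 3 → 3 → 5 → 2 → 5 → 1 → 1 → 1 → 1 → 1 → 1 → 4 → 1 → 1 → 1 → 1 → 1 → 1  → end 1, rejected
w3: 3 → 5 → 1 → 4 → 1 → 4 → 4 → 1 → 1 → 4 → 1 → 1 → 4 → 1 → 1 → 4 → 4 → 4 → 1 → 1 → 1  → end 1, rejected
w4: 3 → 3 → 5 → 1 → 4 → 4 → 4 → 4 → 1 → 4 → 1 → 1 → 4 → 1 → 4 → 4 → 1 → 4 → 1 → 1 → 4  → end 4, accepted

2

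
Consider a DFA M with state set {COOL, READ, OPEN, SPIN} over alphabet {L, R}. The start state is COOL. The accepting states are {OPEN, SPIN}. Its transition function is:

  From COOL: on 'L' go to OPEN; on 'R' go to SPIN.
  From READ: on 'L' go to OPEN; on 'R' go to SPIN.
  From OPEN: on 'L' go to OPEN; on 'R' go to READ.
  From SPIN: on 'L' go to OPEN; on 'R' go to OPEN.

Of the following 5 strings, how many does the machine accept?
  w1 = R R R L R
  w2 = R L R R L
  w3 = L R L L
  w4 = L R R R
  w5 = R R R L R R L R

w1:
  start at COOL
  read 'R': COOL → SPIN
  read 'R': SPIN → OPEN
  read 'R': OPEN → READ
  read 'L': READ → OPEN
  read 'R': OPEN → READ
  end READ, rejected
w2:
  start at COOL
  read 'R': COOL → SPIN
  read 'L': SPIN → OPEN
  read 'R': OPEN → READ
  read 'R': READ → SPIN
  read 'L': SPIN → OPEN
  end OPEN, accepted
w3:
  start at COOL
  read 'L': COOL → OPEN
  read 'R': OPEN → READ
  read 'L': READ → OPEN
  read 'L': OPEN → OPEN
  end OPEN, accepted
w4:
  start at COOL
  read 'L': COOL → OPEN
  read 'R': OPEN → READ
  read 'R': READ → SPIN
  read 'R': SPIN → OPEN
  end OPEN, accepted
w5:
  start at COOL
  read 'R': COOL → SPIN
  read 'R': SPIN → OPEN
  read 'R': OPEN → READ
  read 'L': READ → OPEN
  read 'R': OPEN → READ
  read 'R': READ → SPIN
  read 'L': SPIN → OPEN
  read 'R': OPEN → READ
  end READ, rejected

3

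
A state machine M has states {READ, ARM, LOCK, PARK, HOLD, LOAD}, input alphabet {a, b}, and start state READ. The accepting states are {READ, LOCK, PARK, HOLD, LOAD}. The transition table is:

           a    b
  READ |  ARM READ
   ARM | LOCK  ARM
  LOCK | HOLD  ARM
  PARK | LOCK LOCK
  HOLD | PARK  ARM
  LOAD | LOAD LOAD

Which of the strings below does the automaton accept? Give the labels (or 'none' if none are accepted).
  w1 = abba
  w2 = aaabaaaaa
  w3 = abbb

w1: Trace: READ -a-> ARM -b-> ARM -b-> ARM -a-> LOCK  → end LOCK, accepted
w2: Trace: READ -a-> ARM -a-> LOCK -a-> HOLD -b-> ARM -a-> LOCK -a-> HOLD -a-> PARK -a-> LOCK -a-> HOLD  → end HOLD, accepted
w3: Trace: READ -a-> ARM -b-> ARM -b-> ARM -b-> ARM  → end ARM, rejected

w1, w2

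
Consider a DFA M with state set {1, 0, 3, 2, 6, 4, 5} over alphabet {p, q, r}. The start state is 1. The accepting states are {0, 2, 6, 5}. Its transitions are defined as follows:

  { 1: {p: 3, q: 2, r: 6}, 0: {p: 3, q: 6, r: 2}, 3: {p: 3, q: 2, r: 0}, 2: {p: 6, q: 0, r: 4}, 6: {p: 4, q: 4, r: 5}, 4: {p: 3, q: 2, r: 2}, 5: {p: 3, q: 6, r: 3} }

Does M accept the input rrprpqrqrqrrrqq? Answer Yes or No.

Yes

1 → 6 → 5 → 3 → 0 → 3 → 2 → 4 → 2 → 4 → 2 → 4 → 2 → 4 → 2 → 0
End state 0 is accepting.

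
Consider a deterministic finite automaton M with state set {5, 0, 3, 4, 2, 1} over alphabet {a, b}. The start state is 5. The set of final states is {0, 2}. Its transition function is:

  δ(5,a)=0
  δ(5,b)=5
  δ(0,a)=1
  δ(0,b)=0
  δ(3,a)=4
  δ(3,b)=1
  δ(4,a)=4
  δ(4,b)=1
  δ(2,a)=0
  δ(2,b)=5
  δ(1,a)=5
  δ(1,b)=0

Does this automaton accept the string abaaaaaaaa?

start at 5
read 'a': 5 → 0
read 'b': 0 → 0
read 'a': 0 → 1
read 'a': 1 → 5
read 'a': 5 → 0
read 'a': 0 → 1
read 'a': 1 → 5
read 'a': 5 → 0
read 'a': 0 → 1
read 'a': 1 → 5
End state 5 is not accepting.

No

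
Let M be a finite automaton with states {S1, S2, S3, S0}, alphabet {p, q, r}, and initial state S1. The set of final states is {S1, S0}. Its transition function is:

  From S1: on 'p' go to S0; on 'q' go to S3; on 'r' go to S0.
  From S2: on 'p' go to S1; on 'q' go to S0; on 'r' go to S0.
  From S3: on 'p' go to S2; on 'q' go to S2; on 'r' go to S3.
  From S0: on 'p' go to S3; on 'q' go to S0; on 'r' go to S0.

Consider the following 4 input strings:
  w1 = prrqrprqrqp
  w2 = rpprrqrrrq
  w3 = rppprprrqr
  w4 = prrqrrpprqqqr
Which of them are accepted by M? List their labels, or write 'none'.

w2, w3, w4

w1: S1 → S0 → S0 → S0 → S0 → S0 → S3 → S3 → S2 → S0 → S0 → S3  → end S3, rejected
w2: S1 → S0 → S3 → S2 → S0 → S0 → S0 → S0 → S0 → S0 → S0  → end S0, accepted
w3: S1 → S0 → S3 → S2 → S1 → S0 → S3 → S3 → S3 → S2 → S0  → end S0, accepted
w4: S1 → S0 → S0 → S0 → S0 → S0 → S0 → S3 → S2 → S0 → S0 → S0 → S0 → S0  → end S0, accepted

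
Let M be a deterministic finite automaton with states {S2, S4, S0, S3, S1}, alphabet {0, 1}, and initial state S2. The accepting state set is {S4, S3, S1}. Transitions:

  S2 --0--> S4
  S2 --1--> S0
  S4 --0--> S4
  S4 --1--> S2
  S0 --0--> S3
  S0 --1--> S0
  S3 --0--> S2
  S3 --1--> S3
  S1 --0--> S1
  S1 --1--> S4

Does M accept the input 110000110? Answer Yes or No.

Yes

start at S2
read '1': S2 → S0
read '1': S0 → S0
read '0': S0 → S3
read '0': S3 → S2
read '0': S2 → S4
read '0': S4 → S4
read '1': S4 → S2
read '1': S2 → S0
read '0': S0 → S3
End state S3 is accepting.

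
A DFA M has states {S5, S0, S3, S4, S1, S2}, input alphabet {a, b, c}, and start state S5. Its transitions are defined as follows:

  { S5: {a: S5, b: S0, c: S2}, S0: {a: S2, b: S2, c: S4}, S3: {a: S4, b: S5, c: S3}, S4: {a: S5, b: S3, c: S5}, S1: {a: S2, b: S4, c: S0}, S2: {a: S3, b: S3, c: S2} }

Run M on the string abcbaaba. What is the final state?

S2

Trace: S5 -a-> S5 -b-> S0 -c-> S4 -b-> S3 -a-> S4 -a-> S5 -b-> S0 -a-> S2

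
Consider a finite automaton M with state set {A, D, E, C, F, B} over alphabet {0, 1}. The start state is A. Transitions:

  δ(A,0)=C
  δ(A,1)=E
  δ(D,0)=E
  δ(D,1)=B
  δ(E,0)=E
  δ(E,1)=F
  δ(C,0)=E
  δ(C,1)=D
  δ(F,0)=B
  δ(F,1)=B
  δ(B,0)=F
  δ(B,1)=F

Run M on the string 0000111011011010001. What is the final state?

Trace: A -0-> C -0-> E -0-> E -0-> E -1-> F -1-> B -1-> F -0-> B -1-> F -1-> B -0-> F -1-> B -1-> F -0-> B -1-> F -0-> B -0-> F -0-> B -1-> F

F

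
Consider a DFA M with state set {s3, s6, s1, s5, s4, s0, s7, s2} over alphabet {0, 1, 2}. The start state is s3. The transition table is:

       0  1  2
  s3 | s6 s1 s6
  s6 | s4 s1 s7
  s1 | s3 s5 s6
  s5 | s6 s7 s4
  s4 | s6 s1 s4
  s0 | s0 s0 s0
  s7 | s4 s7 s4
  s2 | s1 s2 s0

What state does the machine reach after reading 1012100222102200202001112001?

s1

s3 → s1 → s3 → s1 → s6 → s1 → s3 → s6 → s7 → s4 → s4 → s1 → s3 → s6 → s7 → s4 → s6 → s7 → s4 → s4 → s6 → s4 → s1 → s5 → s7 → s4 → s6 → s4 → s1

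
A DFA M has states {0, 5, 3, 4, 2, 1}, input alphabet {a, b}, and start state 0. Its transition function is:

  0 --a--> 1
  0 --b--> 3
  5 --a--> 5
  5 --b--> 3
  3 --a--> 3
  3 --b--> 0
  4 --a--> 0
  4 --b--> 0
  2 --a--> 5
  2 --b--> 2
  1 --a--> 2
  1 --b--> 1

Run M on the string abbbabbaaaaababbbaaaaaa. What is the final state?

start at 0
read 'a': 0 → 1
read 'b': 1 → 1
read 'b': 1 → 1
read 'b': 1 → 1
read 'a': 1 → 2
read 'b': 2 → 2
read 'b': 2 → 2
read 'a': 2 → 5
read 'a': 5 → 5
read 'a': 5 → 5
read 'a': 5 → 5
read 'a': 5 → 5
read 'b': 5 → 3
read 'a': 3 → 3
read 'b': 3 → 0
read 'b': 0 → 3
read 'b': 3 → 0
read 'a': 0 → 1
read 'a': 1 → 2
read 'a': 2 → 5
read 'a': 5 → 5
read 'a': 5 → 5
read 'a': 5 → 5

5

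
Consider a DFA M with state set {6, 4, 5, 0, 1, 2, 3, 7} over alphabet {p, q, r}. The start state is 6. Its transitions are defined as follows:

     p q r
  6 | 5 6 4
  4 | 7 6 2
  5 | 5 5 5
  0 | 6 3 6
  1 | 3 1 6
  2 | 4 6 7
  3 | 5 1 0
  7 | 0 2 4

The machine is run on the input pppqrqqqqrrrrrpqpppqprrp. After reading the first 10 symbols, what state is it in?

5

6 → 5 → 5 → 5 → 5 → 5 → 5 → 5 → 5 → 5 → 5
After 10 symbols: 5.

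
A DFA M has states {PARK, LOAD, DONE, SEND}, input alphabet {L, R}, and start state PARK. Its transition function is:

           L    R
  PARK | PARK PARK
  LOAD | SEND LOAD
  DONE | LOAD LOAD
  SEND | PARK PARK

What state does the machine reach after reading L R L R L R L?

PARK → PARK → PARK → PARK → PARK → PARK → PARK → PARK

PARK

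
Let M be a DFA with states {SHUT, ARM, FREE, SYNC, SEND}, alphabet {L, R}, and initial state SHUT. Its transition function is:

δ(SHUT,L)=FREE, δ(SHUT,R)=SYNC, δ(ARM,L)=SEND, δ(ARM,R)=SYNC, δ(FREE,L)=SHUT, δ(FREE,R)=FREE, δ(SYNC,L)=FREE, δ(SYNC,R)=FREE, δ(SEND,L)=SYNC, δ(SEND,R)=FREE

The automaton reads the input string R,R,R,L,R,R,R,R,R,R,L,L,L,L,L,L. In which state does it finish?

SHUT → SYNC → FREE → FREE → SHUT → SYNC → FREE → FREE → FREE → FREE → FREE → SHUT → FREE → SHUT → FREE → SHUT → FREE

FREE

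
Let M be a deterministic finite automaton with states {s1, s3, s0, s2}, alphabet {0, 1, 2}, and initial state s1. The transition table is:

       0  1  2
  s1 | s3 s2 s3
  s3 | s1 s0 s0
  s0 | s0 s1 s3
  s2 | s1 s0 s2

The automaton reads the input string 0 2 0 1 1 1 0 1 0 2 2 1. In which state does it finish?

s1 → s3 → s0 → s0 → s1 → s2 → s0 → s0 → s1 → s3 → s0 → s3 → s0

s0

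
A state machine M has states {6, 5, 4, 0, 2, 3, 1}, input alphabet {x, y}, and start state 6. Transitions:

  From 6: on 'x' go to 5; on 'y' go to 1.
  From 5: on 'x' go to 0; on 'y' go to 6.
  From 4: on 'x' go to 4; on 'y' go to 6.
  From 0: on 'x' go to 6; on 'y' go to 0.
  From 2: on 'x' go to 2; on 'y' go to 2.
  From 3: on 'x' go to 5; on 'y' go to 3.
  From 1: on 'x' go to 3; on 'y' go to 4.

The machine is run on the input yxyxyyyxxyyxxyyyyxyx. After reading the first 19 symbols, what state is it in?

6

6 → 1 → 3 → 3 → 5 → 6 → 1 → 4 → 4 → 4 → 6 → 1 → 3 → 5 → 6 → 1 → 4 → 6 → 5 → 6
After 19 symbols: 6.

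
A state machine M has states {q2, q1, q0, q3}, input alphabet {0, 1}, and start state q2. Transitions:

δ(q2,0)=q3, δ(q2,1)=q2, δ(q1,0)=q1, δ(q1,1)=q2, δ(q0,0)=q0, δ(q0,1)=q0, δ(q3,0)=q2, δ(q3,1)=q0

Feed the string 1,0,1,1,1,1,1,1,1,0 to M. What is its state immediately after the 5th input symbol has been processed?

q0

q2 → q2 → q3 → q0 → q0 → q0
After 5 symbols: q0.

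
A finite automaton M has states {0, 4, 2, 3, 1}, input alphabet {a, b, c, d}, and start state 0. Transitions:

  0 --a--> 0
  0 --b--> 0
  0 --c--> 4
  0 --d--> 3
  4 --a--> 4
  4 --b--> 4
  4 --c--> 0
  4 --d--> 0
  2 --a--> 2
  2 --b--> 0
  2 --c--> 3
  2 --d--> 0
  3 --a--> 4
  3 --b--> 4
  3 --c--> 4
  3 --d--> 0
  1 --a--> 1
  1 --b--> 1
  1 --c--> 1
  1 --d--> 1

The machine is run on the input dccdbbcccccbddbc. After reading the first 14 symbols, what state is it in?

0 → 3 → 4 → 0 → 3 → 4 → 4 → 0 → 4 → 0 → 4 → 0 → 0 → 3 → 0
After 14 symbols: 0.

0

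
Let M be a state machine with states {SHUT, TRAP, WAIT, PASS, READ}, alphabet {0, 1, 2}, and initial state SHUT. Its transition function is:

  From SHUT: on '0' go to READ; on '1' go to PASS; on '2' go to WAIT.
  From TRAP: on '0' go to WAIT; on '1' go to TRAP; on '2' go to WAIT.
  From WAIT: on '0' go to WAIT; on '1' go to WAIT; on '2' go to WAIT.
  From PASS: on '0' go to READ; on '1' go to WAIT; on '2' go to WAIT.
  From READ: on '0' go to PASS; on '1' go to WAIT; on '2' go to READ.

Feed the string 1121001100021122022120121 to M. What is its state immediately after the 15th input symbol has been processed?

WAIT

start at SHUT
read '1': SHUT → PASS
read '1': PASS → WAIT
read '2': WAIT → WAIT
read '1': WAIT → WAIT
read '0': WAIT → WAIT
read '0': WAIT → WAIT
read '1': WAIT → WAIT
read '1': WAIT → WAIT
read '0': WAIT → WAIT
read '0': WAIT → WAIT
read '0': WAIT → WAIT
read '2': WAIT → WAIT
read '1': WAIT → WAIT
read '1': WAIT → WAIT
read '2': WAIT → WAIT
After 15 symbols: WAIT.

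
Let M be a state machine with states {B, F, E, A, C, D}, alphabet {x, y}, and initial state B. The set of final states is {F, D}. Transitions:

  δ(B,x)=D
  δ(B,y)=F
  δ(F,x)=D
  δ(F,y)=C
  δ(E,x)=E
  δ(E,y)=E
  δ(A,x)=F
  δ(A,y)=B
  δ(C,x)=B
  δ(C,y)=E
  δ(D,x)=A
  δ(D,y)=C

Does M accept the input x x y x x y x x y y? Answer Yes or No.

B → D → A → B → D → A → B → D → A → B → F
End state F is accepting.

Yes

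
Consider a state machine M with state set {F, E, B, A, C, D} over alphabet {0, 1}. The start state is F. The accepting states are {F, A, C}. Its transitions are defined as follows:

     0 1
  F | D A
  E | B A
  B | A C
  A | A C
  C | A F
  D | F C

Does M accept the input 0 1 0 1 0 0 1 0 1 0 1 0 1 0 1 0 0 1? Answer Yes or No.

Trace: F -0-> D -1-> C -0-> A -1-> C -0-> A -0-> A -1-> C -0-> A -1-> C -0-> A -1-> C -0-> A -1-> C -0-> A -1-> C -0-> A -0-> A -1-> C
End state C is accepting.

Yes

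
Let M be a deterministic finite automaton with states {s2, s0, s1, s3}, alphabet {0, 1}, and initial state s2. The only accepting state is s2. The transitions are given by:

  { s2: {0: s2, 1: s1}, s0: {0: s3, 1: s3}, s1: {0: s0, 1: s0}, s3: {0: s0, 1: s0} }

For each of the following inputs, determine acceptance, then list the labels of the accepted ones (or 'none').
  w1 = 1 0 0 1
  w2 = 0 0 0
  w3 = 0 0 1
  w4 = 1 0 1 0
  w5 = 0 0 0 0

w2, w5

w1: Trace: s2 -1-> s1 -0-> s0 -0-> s3 -1-> s0  → end s0, rejected
w2: Trace: s2 -0-> s2 -0-> s2 -0-> s2  → end s2, accepted
w3: Trace: s2 -0-> s2 -0-> s2 -1-> s1  → end s1, rejected
w4: Trace: s2 -1-> s1 -0-> s0 -1-> s3 -0-> s0  → end s0, rejected
w5: Trace: s2 -0-> s2 -0-> s2 -0-> s2 -0-> s2  → end s2, accepted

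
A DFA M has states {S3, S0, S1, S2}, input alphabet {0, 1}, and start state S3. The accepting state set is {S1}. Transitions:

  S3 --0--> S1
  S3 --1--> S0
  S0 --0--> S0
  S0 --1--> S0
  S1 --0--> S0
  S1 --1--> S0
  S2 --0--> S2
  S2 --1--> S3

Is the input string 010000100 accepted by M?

Trace: S3 -0-> S1 -1-> S0 -0-> S0 -0-> S0 -0-> S0 -0-> S0 -1-> S0 -0-> S0 -0-> S0
End state S0 is not accepting.

No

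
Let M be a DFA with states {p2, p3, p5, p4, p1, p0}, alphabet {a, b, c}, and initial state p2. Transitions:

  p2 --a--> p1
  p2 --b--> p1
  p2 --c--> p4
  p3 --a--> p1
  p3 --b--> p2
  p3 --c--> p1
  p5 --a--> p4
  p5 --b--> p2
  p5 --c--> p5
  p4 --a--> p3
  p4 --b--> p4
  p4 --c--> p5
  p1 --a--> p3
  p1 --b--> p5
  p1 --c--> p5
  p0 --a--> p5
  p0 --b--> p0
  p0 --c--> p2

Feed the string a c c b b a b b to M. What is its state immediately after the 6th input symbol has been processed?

p3

p2 → p1 → p5 → p5 → p2 → p1 → p3
After 6 symbols: p3.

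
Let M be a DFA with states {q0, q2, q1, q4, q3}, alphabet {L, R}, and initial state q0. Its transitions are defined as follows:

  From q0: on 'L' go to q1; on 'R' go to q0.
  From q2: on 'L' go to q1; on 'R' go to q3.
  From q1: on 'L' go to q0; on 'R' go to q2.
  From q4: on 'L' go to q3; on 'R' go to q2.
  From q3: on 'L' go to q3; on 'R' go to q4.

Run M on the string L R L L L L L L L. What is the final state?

Trace: q0 -L-> q1 -R-> q2 -L-> q1 -L-> q0 -L-> q1 -L-> q0 -L-> q1 -L-> q0 -L-> q1

q1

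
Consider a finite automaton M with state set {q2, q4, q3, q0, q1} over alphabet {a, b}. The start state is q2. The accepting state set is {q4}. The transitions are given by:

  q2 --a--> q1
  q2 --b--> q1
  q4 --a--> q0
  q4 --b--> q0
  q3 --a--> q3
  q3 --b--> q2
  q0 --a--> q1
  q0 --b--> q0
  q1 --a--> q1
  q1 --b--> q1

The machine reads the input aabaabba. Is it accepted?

No

q2 → q1 → q1 → q1 → q1 → q1 → q1 → q1 → q1
End state q1 is not accepting.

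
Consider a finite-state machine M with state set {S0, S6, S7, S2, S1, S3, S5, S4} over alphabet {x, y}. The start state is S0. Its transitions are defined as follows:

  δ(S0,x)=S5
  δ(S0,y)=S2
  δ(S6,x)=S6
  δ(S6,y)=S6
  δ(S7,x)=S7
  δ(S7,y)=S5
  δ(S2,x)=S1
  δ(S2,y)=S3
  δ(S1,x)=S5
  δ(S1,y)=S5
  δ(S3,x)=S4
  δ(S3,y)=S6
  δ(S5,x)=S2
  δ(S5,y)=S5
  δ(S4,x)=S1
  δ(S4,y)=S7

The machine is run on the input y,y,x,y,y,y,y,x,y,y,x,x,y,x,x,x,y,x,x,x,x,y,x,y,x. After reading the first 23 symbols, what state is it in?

Trace: S0 -y-> S2 -y-> S3 -x-> S4 -y-> S7 -y-> S5 -y-> S5 -y-> S5 -x-> S2 -y-> S3 -y-> S6 -x-> S6 -x-> S6 -y-> S6 -x-> S6 -x-> S6 -x-> S6 -y-> S6 -x-> S6 -x-> S6 -x-> S6 -x-> S6 -y-> S6 -x-> S6
After 23 symbols: S6.

S6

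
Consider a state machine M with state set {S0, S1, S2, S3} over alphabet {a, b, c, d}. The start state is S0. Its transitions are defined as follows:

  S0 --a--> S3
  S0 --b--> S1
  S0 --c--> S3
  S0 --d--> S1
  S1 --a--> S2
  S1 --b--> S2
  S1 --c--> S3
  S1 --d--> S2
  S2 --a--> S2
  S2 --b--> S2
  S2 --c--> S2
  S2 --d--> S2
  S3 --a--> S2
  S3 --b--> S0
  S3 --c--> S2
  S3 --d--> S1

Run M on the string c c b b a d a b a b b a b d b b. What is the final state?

S0 → S3 → S2 → S2 → S2 → S2 → S2 → S2 → S2 → S2 → S2 → S2 → S2 → S2 → S2 → S2 → S2

S2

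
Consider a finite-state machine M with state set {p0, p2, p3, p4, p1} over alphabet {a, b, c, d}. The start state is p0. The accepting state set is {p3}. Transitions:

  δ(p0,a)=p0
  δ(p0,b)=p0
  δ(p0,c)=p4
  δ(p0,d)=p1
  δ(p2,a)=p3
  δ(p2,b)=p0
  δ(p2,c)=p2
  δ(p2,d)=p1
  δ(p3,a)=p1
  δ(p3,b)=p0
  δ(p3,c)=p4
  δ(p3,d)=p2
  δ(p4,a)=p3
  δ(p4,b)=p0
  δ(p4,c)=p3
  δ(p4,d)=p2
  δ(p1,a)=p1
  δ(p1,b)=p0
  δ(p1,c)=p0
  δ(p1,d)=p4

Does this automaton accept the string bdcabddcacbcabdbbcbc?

p0 → p0 → p1 → p0 → p0 → p0 → p1 → p4 → p3 → p1 → p0 → p0 → p4 → p3 → p0 → p1 → p0 → p0 → p4 → p0 → p4
End state p4 is not accepting.

No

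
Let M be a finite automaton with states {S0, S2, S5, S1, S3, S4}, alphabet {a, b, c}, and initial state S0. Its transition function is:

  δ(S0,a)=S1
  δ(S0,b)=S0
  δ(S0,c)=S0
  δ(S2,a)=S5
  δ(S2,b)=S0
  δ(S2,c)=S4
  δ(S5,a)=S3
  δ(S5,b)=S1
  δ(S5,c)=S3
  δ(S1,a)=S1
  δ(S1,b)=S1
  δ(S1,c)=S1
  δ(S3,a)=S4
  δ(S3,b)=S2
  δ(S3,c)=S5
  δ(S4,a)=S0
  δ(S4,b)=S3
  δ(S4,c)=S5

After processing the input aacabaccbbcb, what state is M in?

Trace: S0 -a-> S1 -a-> S1 -c-> S1 -a-> S1 -b-> S1 -a-> S1 -c-> S1 -c-> S1 -b-> S1 -b-> S1 -c-> S1 -b-> S1

S1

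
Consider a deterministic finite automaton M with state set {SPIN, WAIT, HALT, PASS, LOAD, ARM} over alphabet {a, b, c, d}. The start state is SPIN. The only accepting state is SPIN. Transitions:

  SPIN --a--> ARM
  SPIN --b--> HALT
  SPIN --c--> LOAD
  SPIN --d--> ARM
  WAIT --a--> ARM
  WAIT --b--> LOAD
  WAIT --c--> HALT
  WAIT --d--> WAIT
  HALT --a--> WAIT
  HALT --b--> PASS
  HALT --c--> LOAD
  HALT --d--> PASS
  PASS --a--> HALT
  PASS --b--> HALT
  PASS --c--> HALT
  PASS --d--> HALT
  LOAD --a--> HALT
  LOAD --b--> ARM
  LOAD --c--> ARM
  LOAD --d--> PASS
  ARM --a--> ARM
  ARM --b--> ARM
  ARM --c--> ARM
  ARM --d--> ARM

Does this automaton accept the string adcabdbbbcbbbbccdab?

No

SPIN → ARM → ARM → ARM → ARM → ARM → ARM → ARM → ARM → ARM → ARM → ARM → ARM → ARM → ARM → ARM → ARM → ARM → ARM → ARM
End state ARM is not accepting.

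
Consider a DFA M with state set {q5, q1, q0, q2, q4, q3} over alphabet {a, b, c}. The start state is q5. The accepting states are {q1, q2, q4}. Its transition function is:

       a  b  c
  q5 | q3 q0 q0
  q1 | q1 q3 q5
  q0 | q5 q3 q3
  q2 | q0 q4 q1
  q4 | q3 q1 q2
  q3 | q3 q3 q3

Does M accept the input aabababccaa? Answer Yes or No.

Trace: q5 -a-> q3 -a-> q3 -b-> q3 -a-> q3 -b-> q3 -a-> q3 -b-> q3 -c-> q3 -c-> q3 -a-> q3 -a-> q3
End state q3 is not accepting.

No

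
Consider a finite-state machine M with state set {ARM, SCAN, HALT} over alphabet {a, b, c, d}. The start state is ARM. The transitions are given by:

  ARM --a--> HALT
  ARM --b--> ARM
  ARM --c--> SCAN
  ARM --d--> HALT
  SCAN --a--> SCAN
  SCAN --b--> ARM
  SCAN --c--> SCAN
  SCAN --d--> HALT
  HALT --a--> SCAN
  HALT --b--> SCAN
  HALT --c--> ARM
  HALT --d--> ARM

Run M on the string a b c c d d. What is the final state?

ARM

ARM → HALT → SCAN → SCAN → SCAN → HALT → ARM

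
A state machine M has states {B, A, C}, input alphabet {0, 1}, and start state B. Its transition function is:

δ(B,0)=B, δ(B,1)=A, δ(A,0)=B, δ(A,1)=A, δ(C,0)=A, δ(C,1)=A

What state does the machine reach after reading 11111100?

B

B → A → A → A → A → A → A → B → B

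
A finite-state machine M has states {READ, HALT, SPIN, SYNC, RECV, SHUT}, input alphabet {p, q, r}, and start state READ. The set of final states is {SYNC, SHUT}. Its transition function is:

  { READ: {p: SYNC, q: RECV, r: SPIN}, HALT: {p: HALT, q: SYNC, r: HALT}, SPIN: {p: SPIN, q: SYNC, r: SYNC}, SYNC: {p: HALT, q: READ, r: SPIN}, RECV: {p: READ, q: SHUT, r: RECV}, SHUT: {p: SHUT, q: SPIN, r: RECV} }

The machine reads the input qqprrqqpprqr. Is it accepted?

No

READ → RECV → SHUT → SHUT → RECV → RECV → SHUT → SPIN → SPIN → SPIN → SYNC → READ → SPIN
End state SPIN is not accepting.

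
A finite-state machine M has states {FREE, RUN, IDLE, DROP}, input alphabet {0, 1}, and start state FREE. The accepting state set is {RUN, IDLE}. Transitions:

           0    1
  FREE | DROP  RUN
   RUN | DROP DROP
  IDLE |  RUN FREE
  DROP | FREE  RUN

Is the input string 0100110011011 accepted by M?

No

Trace: FREE -0-> DROP -1-> RUN -0-> DROP -0-> FREE -1-> RUN -1-> DROP -0-> FREE -0-> DROP -1-> RUN -1-> DROP -0-> FREE -1-> RUN -1-> DROP
End state DROP is not accepting.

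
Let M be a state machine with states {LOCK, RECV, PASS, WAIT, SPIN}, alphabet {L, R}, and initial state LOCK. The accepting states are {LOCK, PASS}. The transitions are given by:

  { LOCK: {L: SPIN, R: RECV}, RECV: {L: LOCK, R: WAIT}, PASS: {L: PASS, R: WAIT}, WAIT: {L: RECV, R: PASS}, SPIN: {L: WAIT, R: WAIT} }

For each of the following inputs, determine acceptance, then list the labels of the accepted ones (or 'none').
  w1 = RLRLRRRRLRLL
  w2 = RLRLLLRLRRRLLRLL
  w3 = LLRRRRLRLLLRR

w1:
  start at LOCK
  read 'R': LOCK → RECV
  read 'L': RECV → LOCK
  read 'R': LOCK → RECV
  read 'L': RECV → LOCK
  read 'R': LOCK → RECV
  read 'R': RECV → WAIT
  read 'R': WAIT → PASS
  read 'R': PASS → WAIT
  read 'L': WAIT → RECV
  read 'R': RECV → WAIT
  read 'L': WAIT → RECV
  read 'L': RECV → LOCK
  end LOCK, accepted
w2:
  start at LOCK
  read 'R': LOCK → RECV
  read 'L': RECV → LOCK
  read 'R': LOCK → RECV
  read 'L': RECV → LOCK
  read 'L': LOCK → SPIN
  read 'L': SPIN → WAIT
  read 'R': WAIT → PASS
  read 'L': PASS → PASS
  read 'R': PASS → WAIT
  read 'R': WAIT → PASS
  read 'R': PASS → WAIT
  read 'L': WAIT → RECV
  read 'L': RECV → LOCK
  read 'R': LOCK → RECV
  read 'L': RECV → LOCK
  read 'L': LOCK → SPIN
  end SPIN, rejected
w3:
  start at LOCK
  read 'L': LOCK → SPIN
  read 'L': SPIN → WAIT
  read 'R': WAIT → PASS
  read 'R': PASS → WAIT
  read 'R': WAIT → PASS
  read 'R': PASS → WAIT
  read 'L': WAIT → RECV
  read 'R': RECV → WAIT
  read 'L': WAIT → RECV
  read 'L': RECV → LOCK
  read 'L': LOCK → SPIN
  read 'R': SPIN → WAIT
  read 'R': WAIT → PASS
  end PASS, accepted

w1, w3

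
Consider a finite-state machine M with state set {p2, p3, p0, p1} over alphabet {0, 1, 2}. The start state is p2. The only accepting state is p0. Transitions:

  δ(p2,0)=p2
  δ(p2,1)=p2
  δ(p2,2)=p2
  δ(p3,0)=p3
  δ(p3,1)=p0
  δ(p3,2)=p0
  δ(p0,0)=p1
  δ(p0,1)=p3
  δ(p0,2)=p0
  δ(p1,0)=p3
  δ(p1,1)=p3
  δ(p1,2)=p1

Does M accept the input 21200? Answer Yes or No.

No

start at p2
read '2': p2 → p2
read '1': p2 → p2
read '2': p2 → p2
read '0': p2 → p2
read '0': p2 → p2
End state p2 is not accepting.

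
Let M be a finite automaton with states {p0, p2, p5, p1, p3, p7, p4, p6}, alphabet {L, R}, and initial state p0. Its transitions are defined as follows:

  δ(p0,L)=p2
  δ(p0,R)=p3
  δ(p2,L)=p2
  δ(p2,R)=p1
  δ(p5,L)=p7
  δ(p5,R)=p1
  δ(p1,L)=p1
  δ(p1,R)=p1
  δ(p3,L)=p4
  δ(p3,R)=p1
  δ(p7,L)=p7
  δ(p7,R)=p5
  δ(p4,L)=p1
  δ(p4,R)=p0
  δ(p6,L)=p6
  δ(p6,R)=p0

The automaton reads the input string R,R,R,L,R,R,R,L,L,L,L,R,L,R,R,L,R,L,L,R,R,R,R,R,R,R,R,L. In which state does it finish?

p0 → p3 → p1 → p1 → p1 → p1 → p1 → p1 → p1 → p1 → p1 → p1 → p1 → p1 → p1 → p1 → p1 → p1 → p1 → p1 → p1 → p1 → p1 → p1 → p1 → p1 → p1 → p1 → p1

p1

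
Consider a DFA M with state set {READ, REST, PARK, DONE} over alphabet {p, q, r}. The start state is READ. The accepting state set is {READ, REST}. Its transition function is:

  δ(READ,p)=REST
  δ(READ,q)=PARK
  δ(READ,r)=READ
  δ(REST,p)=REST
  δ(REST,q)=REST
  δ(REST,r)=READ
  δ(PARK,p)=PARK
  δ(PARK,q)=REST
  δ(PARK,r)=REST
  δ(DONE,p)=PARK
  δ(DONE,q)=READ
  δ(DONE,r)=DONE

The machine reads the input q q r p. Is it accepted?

start at READ
read 'q': READ → PARK
read 'q': PARK → REST
read 'r': REST → READ
read 'p': READ → REST
End state REST is accepting.

Yes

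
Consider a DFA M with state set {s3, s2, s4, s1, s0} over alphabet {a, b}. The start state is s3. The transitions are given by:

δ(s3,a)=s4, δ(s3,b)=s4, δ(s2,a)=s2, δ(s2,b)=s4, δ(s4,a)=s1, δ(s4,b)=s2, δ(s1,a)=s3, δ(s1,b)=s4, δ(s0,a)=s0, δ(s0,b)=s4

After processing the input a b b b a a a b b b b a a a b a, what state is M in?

Trace: s3 -a-> s4 -b-> s2 -b-> s4 -b-> s2 -a-> s2 -a-> s2 -a-> s2 -b-> s4 -b-> s2 -b-> s4 -b-> s2 -a-> s2 -a-> s2 -a-> s2 -b-> s4 -a-> s1

s1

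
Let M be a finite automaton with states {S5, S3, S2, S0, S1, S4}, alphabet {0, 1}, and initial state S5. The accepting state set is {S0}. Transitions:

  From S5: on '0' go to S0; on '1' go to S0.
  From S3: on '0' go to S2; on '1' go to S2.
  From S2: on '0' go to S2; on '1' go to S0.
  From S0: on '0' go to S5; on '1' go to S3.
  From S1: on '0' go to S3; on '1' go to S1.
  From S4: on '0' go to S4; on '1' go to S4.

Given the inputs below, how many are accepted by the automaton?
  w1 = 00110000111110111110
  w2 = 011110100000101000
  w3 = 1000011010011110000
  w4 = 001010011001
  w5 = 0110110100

2

w1:
  start at S5
  read '0': S5 → S0
  read '0': S0 → S5
  read '1': S5 → S0
  read '1': S0 → S3
  read '0': S3 → S2
  read '0': S2 → S2
  read '0': S2 → S2
  read '0': S2 → S2
  read '1': S2 → S0
  read '1': S0 → S3
  read '1': S3 → S2
  read '1': S2 → S0
  read '1': S0 → S3
  read '0': S3 → S2
  read '1': S2 → S0
  read '1': S0 → S3
  read '1': S3 → S2
  read '1': S2 → S0
  read '1': S0 → S3
  read '0': S3 → S2
  end S2, rejected
w2:
  start at S5
  read '0': S5 → S0
  read '1': S0 → S3
  read '1': S3 → S2
  read '1': S2 → S0
  read '1': S0 → S3
  read '0': S3 → S2
  read '1': S2 → S0
  read '0': S0 → S5
  read '0': S5 → S0
  read '0': S0 → S5
  read '0': S5 → S0
  read '0': S0 → S5
  read '1': S5 → S0
  read '0': S0 → S5
  read '1': S5 → S0
  read '0': S0 → S5
  read '0': S5 → S0
  read '0': S0 → S5
  end S5, rejected
w3:
  start at S5
  read '1': S5 → S0
  read '0': S0 → S5
  read '0': S5 → S0
  read '0': S0 → S5
  read '0': S5 → S0
  read '1': S0 → S3
  read '1': S3 → S2
  read '0': S2 → S2
  read '1': S2 → S0
  read '0': S0 → S5
  read '0': S5 → S0
  read '1': S0 → S3
  read '1': S3 → S2
  read '1': S2 → S0
  read '1': S0 → S3
  read '0': S3 → S2
  read '0': S2 → S2
  read '0': S2 → S2
  read '0': S2 → S2
  end S2, rejected
w4:
  start at S5
  read '0': S5 → S0
  read '0': S0 → S5
  read '1': S5 → S0
  read '0': S0 → S5
  read '1': S5 → S0
  read '0': S0 → S5
  read '0': S5 → S0
  read '1': S0 → S3
  read '1': S3 → S2
  read '0': S2 → S2
  read '0': S2 → S2
  read '1': S2 → S0
  end S0, accepted
w5:
  start at S5
  read '0': S5 → S0
  read '1': S0 → S3
  read '1': S3 → S2
  read '0': S2 → S2
  read '1': S2 → S0
  read '1': S0 → S3
  read '0': S3 → S2
  read '1': S2 → S0
  read '0': S0 → S5
  read '0': S5 → S0
  end S0, accepted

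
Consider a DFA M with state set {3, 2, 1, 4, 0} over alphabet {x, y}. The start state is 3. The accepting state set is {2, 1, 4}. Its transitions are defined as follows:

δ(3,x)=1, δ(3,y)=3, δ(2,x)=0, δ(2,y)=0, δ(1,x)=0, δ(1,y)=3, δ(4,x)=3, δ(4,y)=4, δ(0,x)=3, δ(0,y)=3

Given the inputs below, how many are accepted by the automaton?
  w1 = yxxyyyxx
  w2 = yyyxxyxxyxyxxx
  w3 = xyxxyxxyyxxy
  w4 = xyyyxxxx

1

w1:
  start at 3
  read 'y': 3 → 3
  read 'x': 3 → 1
  read 'x': 1 → 0
  read 'y': 0 → 3
  read 'y': 3 → 3
  read 'y': 3 → 3
  read 'x': 3 → 1
  read 'x': 1 → 0
  end 0, rejected
w2:
  start at 3
  read 'y': 3 → 3
  read 'y': 3 → 3
  read 'y': 3 → 3
  read 'x': 3 → 1
  read 'x': 1 → 0
  read 'y': 0 → 3
  read 'x': 3 → 1
  read 'x': 1 → 0
  read 'y': 0 → 3
  read 'x': 3 → 1
  read 'y': 1 → 3
  read 'x': 3 → 1
  read 'x': 1 → 0
  read 'x': 0 → 3
  end 3, rejected
w3:
  start at 3
  read 'x': 3 → 1
  read 'y': 1 → 3
  read 'x': 3 → 1
  read 'x': 1 → 0
  read 'y': 0 → 3
  read 'x': 3 → 1
  read 'x': 1 → 0
  read 'y': 0 → 3
  read 'y': 3 → 3
  read 'x': 3 → 1
  read 'x': 1 → 0
  read 'y': 0 → 3
  end 3, rejected
w4:
  start at 3
  read 'x': 3 → 1
  read 'y': 1 → 3
  read 'y': 3 → 3
  read 'y': 3 → 3
  read 'x': 3 → 1
  read 'x': 1 → 0
  read 'x': 0 → 3
  read 'x': 3 → 1
  end 1, accepted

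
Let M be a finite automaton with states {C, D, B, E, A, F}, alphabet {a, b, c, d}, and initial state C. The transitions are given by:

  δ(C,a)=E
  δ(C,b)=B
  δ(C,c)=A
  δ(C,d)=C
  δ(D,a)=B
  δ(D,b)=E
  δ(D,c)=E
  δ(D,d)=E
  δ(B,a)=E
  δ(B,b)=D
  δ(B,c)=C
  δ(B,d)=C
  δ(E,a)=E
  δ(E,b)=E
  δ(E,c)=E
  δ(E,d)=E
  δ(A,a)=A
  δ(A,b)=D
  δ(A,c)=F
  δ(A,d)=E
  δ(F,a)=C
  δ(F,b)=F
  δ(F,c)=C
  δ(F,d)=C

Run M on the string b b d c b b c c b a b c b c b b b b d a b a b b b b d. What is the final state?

E

Trace: C -b-> B -b-> D -d-> E -c-> E -b-> E -b-> E -c-> E -c-> E -b-> E -a-> E -b-> E -c-> E -b-> E -c-> E -b-> E -b-> E -b-> E -b-> E -d-> E -a-> E -b-> E -a-> E -b-> E -b-> E -b-> E -b-> E -d-> E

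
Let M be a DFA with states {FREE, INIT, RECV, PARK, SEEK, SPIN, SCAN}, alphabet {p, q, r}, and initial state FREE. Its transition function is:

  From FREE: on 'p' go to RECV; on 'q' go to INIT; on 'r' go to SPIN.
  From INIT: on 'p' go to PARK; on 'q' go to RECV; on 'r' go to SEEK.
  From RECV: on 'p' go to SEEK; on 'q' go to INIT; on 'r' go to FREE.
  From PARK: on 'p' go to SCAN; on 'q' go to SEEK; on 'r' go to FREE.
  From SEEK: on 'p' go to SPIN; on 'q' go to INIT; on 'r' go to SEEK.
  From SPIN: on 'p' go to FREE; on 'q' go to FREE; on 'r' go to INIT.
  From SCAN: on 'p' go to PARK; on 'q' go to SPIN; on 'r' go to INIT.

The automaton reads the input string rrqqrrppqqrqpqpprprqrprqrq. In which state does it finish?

FREE

Trace: FREE -r-> SPIN -r-> INIT -q-> RECV -q-> INIT -r-> SEEK -r-> SEEK -p-> SPIN -p-> FREE -q-> INIT -q-> RECV -r-> FREE -q-> INIT -p-> PARK -q-> SEEK -p-> SPIN -p-> FREE -r-> SPIN -p-> FREE -r-> SPIN -q-> FREE -r-> SPIN -p-> FREE -r-> SPIN -q-> FREE -r-> SPIN -q-> FREE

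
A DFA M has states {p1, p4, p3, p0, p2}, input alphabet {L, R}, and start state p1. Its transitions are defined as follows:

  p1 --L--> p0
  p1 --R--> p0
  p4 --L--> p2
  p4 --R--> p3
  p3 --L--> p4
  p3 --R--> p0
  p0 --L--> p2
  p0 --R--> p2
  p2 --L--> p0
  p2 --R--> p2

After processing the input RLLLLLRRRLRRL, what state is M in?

p0

p1 → p0 → p2 → p0 → p2 → p0 → p2 → p2 → p2 → p2 → p0 → p2 → p2 → p0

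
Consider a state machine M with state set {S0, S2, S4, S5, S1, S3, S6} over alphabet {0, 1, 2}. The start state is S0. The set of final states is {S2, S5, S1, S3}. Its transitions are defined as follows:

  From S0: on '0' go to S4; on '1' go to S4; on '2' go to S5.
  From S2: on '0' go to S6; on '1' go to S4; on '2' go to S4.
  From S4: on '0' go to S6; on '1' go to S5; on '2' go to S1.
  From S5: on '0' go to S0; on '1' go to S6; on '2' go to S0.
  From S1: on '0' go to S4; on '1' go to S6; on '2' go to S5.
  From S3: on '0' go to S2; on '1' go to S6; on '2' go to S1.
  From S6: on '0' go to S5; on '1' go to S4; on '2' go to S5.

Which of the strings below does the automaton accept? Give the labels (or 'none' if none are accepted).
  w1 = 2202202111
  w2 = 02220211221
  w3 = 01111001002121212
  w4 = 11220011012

w1: Trace: S0 -2-> S5 -2-> S0 -0-> S4 -2-> S1 -2-> S5 -0-> S0 -2-> S5 -1-> S6 -1-> S4 -1-> S5  → end S5, accepted
w2: Trace: S0 -0-> S4 -2-> S1 -2-> S5 -2-> S0 -0-> S4 -2-> S1 -1-> S6 -1-> S4 -2-> S1 -2-> S5 -1-> S6  → end S6, rejected
w3: Trace: S0 -0-> S4 -1-> S5 -1-> S6 -1-> S4 -1-> S5 -0-> S0 -0-> S4 -1-> S5 -0-> S0 -0-> S4 -2-> S1 -1-> S6 -2-> S5 -1-> S6 -2-> S5 -1-> S6 -2-> S5  → end S5, accepted
w4: Trace: S0 -1-> S4 -1-> S5 -2-> S0 -2-> S5 -0-> S0 -0-> S4 -1-> S5 -1-> S6 -0-> S5 -1-> S6 -2-> S5  → end S5, accepted

w1, w3, w4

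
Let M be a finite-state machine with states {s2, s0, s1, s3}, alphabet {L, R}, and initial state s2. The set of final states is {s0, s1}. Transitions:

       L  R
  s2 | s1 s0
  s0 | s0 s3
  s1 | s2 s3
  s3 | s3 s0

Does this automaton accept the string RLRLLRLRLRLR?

Trace: s2 -R-> s0 -L-> s0 -R-> s3 -L-> s3 -L-> s3 -R-> s0 -L-> s0 -R-> s3 -L-> s3 -R-> s0 -L-> s0 -R-> s3
End state s3 is not accepting.

No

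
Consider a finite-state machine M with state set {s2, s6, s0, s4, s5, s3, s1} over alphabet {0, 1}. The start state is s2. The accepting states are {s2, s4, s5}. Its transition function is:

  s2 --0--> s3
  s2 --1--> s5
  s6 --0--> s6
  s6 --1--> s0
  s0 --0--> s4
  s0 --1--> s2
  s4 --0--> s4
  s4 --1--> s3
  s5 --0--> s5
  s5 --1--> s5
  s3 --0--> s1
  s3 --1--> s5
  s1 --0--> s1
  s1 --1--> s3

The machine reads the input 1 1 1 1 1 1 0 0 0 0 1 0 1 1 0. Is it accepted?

Yes

s2 → s5 → s5 → s5 → s5 → s5 → s5 → s5 → s5 → s5 → s5 → s5 → s5 → s5 → s5 → s5
End state s5 is accepting.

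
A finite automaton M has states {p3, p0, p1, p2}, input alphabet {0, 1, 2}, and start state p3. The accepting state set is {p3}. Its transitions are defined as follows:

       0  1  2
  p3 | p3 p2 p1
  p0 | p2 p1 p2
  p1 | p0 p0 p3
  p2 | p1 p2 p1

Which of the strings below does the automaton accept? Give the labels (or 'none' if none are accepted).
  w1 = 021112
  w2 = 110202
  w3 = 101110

none

w1: Trace: p3 -0-> p3 -2-> p1 -1-> p0 -1-> p1 -1-> p0 -2-> p2  → end p2, rejected
w2: Trace: p3 -1-> p2 -1-> p2 -0-> p1 -2-> p3 -0-> p3 -2-> p1  → end p1, rejected
w3: Trace: p3 -1-> p2 -0-> p1 -1-> p0 -1-> p1 -1-> p0 -0-> p2  → end p2, rejected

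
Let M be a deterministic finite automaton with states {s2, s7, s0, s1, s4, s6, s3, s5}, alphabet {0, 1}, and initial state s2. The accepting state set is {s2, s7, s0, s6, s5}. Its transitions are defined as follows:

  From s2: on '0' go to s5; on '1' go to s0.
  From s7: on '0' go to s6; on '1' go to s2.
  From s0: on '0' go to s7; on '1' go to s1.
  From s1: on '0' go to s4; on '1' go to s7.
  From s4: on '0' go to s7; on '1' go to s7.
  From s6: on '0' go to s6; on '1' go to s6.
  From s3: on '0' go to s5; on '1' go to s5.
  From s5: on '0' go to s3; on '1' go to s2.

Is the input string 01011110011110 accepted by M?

Yes

Trace: s2 -0-> s5 -1-> s2 -0-> s5 -1-> s2 -1-> s0 -1-> s1 -1-> s7 -0-> s6 -0-> s6 -1-> s6 -1-> s6 -1-> s6 -1-> s6 -0-> s6
End state s6 is accepting.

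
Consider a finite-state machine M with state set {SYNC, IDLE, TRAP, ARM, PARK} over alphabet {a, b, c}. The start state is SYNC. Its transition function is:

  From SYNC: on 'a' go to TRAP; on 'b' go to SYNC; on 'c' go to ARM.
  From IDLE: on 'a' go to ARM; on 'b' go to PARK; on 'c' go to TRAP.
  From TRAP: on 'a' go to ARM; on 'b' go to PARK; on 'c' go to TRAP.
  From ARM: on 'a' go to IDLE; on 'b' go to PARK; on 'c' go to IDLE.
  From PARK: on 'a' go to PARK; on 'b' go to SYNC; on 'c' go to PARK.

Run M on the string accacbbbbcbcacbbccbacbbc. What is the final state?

Trace: SYNC -a-> TRAP -c-> TRAP -c-> TRAP -a-> ARM -c-> IDLE -b-> PARK -b-> SYNC -b-> SYNC -b-> SYNC -c-> ARM -b-> PARK -c-> PARK -a-> PARK -c-> PARK -b-> SYNC -b-> SYNC -c-> ARM -c-> IDLE -b-> PARK -a-> PARK -c-> PARK -b-> SYNC -b-> SYNC -c-> ARM

ARM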